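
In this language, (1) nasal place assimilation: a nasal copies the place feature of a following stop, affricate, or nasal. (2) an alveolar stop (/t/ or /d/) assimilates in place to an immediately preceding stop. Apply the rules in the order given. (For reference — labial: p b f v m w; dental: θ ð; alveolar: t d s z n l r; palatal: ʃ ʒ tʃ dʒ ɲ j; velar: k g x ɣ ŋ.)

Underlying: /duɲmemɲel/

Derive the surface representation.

[dummeɲɲel]

Rule 1: /ɲ/ before /m/ (labial) → [m]
Rule 1: /m/ before /ɲ/ (palatal) → [ɲ]
After rule 1: dummeɲɲel
Rule 2: no segment meets the rule's conditions; no change.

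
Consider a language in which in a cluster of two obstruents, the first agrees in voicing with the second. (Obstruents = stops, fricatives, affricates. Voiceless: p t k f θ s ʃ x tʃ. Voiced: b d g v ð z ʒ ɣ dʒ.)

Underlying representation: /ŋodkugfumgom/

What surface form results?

/d/ before /k/ (voiceless) → [t]
/g/ before /f/ (voiceless) → [k]

[ŋotkukfumgom]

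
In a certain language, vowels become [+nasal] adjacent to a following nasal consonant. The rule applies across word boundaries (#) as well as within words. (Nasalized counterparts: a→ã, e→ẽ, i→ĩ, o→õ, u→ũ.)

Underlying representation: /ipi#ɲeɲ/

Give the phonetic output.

[ipĩ#ɲẽɲ]

/i/ before nasal /ɲ/ → [ĩ]
/e/ before nasal /ɲ/ → [ẽ]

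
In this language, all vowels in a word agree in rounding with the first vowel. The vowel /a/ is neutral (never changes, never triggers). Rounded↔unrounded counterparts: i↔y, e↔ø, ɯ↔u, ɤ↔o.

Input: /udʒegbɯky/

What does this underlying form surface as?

[udʒøgbuky]

/e/ harmonizes with /u/ ([+round]) → [ø]
/ɯ/ harmonizes with /u/ ([+round]) → [u]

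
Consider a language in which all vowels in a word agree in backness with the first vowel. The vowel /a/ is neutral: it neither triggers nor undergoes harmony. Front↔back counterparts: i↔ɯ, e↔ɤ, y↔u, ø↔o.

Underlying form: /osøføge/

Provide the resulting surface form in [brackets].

/ø/ harmonizes with /o/ ([+back]) → [o]
/ø/ harmonizes with /o/ ([+back]) → [o]
/e/ harmonizes with /o/ ([+back]) → [ɤ]

[osofogɤ]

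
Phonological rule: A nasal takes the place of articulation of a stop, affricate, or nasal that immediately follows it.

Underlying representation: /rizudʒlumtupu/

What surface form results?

[rizudʒluntupu]

/m/ before /t/ (alveolar) → [n]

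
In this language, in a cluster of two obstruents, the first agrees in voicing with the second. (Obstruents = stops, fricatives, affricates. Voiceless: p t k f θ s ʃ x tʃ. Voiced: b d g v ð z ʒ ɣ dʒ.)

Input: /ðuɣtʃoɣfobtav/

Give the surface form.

[ðuxtʃoxfoptav]

/ɣ/ before /tʃ/ (voiceless) → [x]
/ɣ/ before /f/ (voiceless) → [x]
/b/ before /t/ (voiceless) → [p]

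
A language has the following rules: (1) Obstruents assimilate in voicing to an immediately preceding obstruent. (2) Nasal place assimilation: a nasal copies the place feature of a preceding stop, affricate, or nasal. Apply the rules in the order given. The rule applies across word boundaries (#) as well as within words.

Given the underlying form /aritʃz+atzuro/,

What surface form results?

[aritʃs+atsuro]

Rule 1: /z/ after /tʃ/ (voiceless) → [s]
Rule 1: /z/ after /t/ (voiceless) → [s]
After rule 1: aritʃs+atsuro
Rule 2: no segment meets the rule's conditions; no change.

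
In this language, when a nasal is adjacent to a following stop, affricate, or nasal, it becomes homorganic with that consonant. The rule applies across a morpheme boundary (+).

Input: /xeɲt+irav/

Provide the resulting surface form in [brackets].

[xent+irav]

/ɲ/ before /t/ (alveolar) → [n]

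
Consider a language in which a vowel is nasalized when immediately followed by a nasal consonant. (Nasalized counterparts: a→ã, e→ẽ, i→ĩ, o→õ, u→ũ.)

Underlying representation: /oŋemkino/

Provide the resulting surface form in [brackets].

/o/ before nasal /ŋ/ → [õ]
/e/ before nasal /m/ → [ẽ]
/i/ before nasal /n/ → [ĩ]

[õŋẽmkĩno]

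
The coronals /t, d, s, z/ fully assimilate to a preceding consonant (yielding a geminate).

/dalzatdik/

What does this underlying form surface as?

[dallattik]

/z/ after /l/ → [l] (total assimilation)
/d/ after /t/ → [t] (total assimilation)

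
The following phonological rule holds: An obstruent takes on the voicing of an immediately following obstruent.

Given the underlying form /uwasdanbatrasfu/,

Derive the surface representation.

/s/ before /d/ (voiced) → [z]

[uwazdanbatrasfu]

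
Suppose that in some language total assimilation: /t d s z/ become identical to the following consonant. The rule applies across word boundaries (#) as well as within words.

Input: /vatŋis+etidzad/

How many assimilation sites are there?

/t/ before /ŋ/ → [ŋ] (total assimilation)
/d/ before /z/ → [z] (total assimilation)
2 segments change.

2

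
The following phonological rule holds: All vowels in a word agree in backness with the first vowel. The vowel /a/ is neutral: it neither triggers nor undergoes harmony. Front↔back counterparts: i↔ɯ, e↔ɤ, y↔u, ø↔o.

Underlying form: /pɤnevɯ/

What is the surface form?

/e/ harmonizes with /ɤ/ ([+back]) → [ɤ]

[pɤnɤvɯ]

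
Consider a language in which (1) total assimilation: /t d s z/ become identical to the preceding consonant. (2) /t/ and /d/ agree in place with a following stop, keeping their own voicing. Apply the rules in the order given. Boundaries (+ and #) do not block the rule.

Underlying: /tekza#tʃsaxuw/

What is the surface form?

[tekka#tʃtʃaxuw]

Rule 1: /z/ after /k/ → [k] (total assimilation)
Rule 1: /s/ after /tʃ/ → [tʃ] (total assimilation)
After rule 1: tekka#tʃtʃaxuw
Rule 2: no segment meets the rule's conditions; no change.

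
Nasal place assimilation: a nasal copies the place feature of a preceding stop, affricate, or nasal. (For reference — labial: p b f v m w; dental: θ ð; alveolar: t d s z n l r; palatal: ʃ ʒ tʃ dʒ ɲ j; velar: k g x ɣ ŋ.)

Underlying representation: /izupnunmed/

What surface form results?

[izupmunned]

/n/ after /p/ (labial) → [m]
/m/ after /n/ (alveolar) → [n]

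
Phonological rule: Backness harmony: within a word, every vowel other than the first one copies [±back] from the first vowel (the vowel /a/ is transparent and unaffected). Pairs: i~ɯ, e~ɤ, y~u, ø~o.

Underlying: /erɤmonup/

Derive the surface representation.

/ɤ/ harmonizes with /e/ ([-back]) → [e]
/o/ harmonizes with /e/ ([-back]) → [ø]
/u/ harmonizes with /e/ ([-back]) → [y]

[eremønyp]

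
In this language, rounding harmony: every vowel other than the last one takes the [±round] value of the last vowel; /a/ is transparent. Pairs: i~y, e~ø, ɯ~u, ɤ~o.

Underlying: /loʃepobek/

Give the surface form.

[lɤʃepɤbek]

/o/ harmonizes with /e/ ([-round]) → [ɤ]
/o/ harmonizes with /e/ ([-round]) → [ɤ]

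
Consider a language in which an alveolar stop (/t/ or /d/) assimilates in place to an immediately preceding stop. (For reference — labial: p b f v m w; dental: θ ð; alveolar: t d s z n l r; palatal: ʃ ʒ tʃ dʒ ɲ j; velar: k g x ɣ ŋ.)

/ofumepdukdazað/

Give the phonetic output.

/d/ after /p/ (labial) → [b]
/d/ after /k/ (velar) → [g]

[ofumepbukgazað]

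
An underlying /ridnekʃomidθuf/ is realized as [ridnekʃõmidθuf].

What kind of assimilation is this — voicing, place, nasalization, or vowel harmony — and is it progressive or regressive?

nasalization, regressive

/o/→[õ].
Each target copies a feature from the following segment, so the direction is regressive.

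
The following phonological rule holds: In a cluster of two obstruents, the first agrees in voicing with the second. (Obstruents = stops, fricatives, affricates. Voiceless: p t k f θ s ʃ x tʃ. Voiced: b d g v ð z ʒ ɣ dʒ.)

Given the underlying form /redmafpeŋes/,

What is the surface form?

[redmafpeŋes]

no segment meets the rule's conditions; no change.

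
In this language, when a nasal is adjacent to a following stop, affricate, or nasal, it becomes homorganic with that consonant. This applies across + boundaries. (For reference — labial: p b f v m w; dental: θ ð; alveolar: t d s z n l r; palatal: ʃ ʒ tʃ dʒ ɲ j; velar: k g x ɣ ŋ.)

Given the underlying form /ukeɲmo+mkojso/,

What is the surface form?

/ɲ/ before /m/ (labial) → [m]
/m/ before /k/ (velar) → [ŋ]

[ukemmo+ŋkojso]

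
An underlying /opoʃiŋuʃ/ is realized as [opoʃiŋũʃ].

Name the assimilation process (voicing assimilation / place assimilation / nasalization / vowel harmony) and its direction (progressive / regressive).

nasalization, progressive

/u/→[ũ].
Each target copies a feature from the preceding segment, so the direction is progressive.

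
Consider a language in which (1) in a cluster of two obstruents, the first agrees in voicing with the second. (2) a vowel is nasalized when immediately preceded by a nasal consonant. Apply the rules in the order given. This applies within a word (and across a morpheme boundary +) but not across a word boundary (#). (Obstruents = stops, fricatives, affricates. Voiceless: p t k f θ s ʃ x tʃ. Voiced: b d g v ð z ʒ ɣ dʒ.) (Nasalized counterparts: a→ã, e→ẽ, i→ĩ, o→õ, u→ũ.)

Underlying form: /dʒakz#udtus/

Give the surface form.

[dʒagz#uttus]

Rule 1: /k/ before /z/ (voiced) → [g]
Rule 1: /d/ before /t/ (voiceless) → [t]
After rule 1: dʒagz#uttus
Rule 2: no segment meets the rule's conditions; no change.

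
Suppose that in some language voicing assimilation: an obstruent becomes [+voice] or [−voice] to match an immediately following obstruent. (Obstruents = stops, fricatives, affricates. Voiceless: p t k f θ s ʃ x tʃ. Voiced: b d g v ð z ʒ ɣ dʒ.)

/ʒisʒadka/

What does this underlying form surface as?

/s/ before /ʒ/ (voiced) → [z]
/d/ before /k/ (voiceless) → [t]

[ʒizʒatka]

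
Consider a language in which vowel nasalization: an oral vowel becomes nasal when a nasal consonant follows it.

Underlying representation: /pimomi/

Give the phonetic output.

/i/ before nasal /m/ → [ĩ]
/o/ before nasal /m/ → [õ]

[pĩmõmi]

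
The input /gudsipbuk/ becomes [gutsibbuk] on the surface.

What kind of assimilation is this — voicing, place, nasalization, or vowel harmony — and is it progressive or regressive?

/d/→[t] /p/→[b].
Each target copies a feature from the following segment, so the direction is regressive.

voicing assimilation, regressive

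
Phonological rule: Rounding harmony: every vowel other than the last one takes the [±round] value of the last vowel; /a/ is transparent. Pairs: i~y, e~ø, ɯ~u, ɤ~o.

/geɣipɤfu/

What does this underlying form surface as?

[gøɣypofu]

/e/ harmonizes with /u/ ([+round]) → [ø]
/i/ harmonizes with /u/ ([+round]) → [y]
/ɤ/ harmonizes with /u/ ([+round]) → [o]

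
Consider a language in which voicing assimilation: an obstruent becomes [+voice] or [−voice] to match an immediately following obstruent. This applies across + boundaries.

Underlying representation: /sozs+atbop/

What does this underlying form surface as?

[soss+adbop]

/z/ before /s/ (voiceless) → [s]
/t/ before /b/ (voiced) → [d]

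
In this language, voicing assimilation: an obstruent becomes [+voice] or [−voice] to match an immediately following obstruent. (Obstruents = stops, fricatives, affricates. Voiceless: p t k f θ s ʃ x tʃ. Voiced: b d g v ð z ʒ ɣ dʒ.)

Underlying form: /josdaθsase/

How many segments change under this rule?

1

/s/ before /d/ (voiced) → [z]
1 segment changes.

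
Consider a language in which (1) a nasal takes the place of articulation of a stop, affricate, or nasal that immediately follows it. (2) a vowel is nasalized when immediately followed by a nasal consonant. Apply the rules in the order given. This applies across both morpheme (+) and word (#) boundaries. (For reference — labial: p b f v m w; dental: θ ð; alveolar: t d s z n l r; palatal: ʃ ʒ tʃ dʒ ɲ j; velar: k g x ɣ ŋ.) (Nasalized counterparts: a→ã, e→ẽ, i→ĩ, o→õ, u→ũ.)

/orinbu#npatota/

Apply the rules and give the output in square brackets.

[orĩmbũ#mpatota]

Rule 1: /n/ before /b/ (labial) → [m]
Rule 1: /n/ before /p/ (labial) → [m]
After rule 1: orimbu#mpatota
Rule 2: /i/ before nasal /m/ → [ĩ]
Rule 2: /u/ before nasal /m/ → [ũ]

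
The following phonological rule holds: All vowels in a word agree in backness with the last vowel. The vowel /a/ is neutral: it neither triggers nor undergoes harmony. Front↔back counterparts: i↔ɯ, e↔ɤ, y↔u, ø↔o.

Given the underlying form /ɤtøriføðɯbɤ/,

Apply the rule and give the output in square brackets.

/ø/ harmonizes with /ɤ/ ([+back]) → [o]
/i/ harmonizes with /ɤ/ ([+back]) → [ɯ]
/ø/ harmonizes with /ɤ/ ([+back]) → [o]

[ɤtorɯfoðɯbɤ]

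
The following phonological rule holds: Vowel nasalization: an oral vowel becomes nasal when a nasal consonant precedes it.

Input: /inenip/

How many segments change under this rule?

2

/e/ after nasal /n/ → [ẽ]
/i/ after nasal /n/ → [ĩ]
2 segments change.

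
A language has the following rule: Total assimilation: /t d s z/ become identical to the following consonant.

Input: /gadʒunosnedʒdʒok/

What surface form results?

[gadʒunonnedʒdʒok]

/s/ before /n/ → [n] (total assimilation)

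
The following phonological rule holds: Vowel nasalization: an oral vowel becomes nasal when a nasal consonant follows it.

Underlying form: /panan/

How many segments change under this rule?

/a/ before nasal /n/ → [ã]
/a/ before nasal /n/ → [ã]
2 segments change.

2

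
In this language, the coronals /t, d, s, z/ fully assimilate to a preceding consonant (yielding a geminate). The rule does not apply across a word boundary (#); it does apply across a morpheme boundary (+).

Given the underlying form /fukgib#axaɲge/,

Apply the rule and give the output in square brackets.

[fukgib#axaɲge]

no segment meets the rule's conditions; no change.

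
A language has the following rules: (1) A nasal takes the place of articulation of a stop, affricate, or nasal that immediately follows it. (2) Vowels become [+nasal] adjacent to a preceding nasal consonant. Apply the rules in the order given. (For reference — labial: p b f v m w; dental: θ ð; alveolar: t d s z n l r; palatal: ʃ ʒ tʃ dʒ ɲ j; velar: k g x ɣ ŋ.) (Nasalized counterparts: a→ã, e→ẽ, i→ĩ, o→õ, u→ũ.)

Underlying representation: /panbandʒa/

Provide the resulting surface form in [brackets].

Rule 1: /n/ before /b/ (labial) → [m]
Rule 1: /n/ before /dʒ/ (palatal) → [ɲ]
After rule 1: pambaɲdʒa
Rule 2: no segment meets the rule's conditions; no change.

[pambaɲdʒa]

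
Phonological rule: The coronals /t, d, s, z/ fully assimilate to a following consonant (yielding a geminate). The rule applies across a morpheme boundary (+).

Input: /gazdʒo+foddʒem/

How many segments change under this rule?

/z/ before /dʒ/ → [dʒ] (total assimilation)
/d/ before /dʒ/ → [dʒ] (total assimilation)
2 segments change.

2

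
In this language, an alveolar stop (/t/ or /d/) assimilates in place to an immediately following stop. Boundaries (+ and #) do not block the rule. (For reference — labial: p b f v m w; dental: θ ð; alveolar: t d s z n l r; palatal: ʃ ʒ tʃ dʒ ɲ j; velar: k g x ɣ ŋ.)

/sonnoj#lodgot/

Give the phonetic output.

/d/ before /g/ (velar) → [g]

[sonnoj#loggot]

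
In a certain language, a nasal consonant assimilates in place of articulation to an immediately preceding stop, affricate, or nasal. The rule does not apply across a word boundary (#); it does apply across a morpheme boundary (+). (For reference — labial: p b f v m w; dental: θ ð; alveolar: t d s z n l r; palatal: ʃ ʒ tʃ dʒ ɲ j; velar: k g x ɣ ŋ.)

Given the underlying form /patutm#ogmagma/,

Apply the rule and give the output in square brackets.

[patutn#ogŋagŋa]

/m/ after /t/ (alveolar) → [n]
/m/ after /g/ (velar) → [ŋ]
/m/ after /g/ (velar) → [ŋ]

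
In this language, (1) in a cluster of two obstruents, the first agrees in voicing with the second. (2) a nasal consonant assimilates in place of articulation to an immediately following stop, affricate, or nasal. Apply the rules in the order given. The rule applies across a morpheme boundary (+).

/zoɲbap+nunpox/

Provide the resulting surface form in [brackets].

[zombap+numpox]

Rule 1: no segment meets the rule's conditions; no change.
After rule 1: zoɲbap+nunpox
Rule 2: /ɲ/ before /b/ (labial) → [m]
Rule 2: /n/ before /p/ (labial) → [m]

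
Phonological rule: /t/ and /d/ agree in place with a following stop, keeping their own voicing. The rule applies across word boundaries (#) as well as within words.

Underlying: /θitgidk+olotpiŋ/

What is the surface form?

/t/ before /g/ (velar) → [k]
/d/ before /k/ (velar) → [g]
/t/ before /p/ (labial) → [p]

[θikgigk+oloppiŋ]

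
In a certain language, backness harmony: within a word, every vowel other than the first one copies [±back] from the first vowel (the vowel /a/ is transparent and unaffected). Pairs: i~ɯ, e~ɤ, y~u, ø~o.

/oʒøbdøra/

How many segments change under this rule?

/ø/ harmonizes with /o/ ([+back]) → [o]
/ø/ harmonizes with /o/ ([+back]) → [o]
2 segments change.

2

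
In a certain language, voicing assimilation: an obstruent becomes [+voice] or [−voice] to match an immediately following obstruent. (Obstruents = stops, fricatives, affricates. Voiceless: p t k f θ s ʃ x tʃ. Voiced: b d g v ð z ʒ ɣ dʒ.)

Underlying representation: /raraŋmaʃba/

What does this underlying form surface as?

[raraŋmaʒba]

/ʃ/ before /b/ (voiced) → [ʒ]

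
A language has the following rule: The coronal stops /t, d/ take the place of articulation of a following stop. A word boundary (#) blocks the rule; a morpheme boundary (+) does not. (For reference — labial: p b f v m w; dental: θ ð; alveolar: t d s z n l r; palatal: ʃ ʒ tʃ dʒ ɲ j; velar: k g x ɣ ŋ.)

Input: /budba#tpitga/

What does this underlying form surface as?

[bubba#ppikga]

/d/ before /b/ (labial) → [b]
/t/ before /p/ (labial) → [p]
/t/ before /g/ (velar) → [k]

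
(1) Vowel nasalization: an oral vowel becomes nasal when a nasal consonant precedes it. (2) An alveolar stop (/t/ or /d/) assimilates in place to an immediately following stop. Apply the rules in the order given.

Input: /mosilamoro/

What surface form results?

Rule 1: /o/ after nasal /m/ → [õ]
Rule 1: /o/ after nasal /m/ → [õ]
After rule 1: mõsilamõro
Rule 2: no segment meets the rule's conditions; no change.

[mõsilamõro]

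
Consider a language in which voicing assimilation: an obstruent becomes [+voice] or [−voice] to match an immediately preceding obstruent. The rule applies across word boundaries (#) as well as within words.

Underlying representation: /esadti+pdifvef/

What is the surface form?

[esaddi+ptiffef]

/t/ after /d/ (voiced) → [d]
/d/ after /p/ (voiceless) → [t]
/v/ after /f/ (voiceless) → [f]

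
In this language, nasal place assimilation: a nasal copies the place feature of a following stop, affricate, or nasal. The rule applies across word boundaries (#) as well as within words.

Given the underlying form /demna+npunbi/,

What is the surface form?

[denna+mpumbi]

/m/ before /n/ (alveolar) → [n]
/n/ before /p/ (labial) → [m]
/n/ before /b/ (labial) → [m]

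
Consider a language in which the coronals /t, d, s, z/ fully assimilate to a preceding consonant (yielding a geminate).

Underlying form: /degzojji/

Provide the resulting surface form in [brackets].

[deggojji]

/z/ after /g/ → [g] (total assimilation)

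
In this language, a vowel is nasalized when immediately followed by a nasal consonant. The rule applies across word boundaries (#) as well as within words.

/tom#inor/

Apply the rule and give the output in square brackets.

[tõm#ĩnor]

/o/ before nasal /m/ → [õ]
/i/ before nasal /n/ → [ĩ]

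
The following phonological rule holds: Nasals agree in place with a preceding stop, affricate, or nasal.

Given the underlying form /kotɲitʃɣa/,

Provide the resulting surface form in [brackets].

/ɲ/ after /t/ (alveolar) → [n]

[kotnitʃɣa]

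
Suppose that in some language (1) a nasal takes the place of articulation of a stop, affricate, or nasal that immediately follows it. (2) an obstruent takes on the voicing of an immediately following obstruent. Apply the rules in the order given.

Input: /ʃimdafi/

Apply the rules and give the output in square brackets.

[ʃindafi]

Rule 1: /m/ before /d/ (alveolar) → [n]
After rule 1: ʃindafi
Rule 2: no segment meets the rule's conditions; no change.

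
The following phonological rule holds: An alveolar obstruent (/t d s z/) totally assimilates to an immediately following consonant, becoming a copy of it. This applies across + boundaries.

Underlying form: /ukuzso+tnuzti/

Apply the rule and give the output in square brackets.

[ukusso+nnutti]

/z/ before /s/ → [s] (total assimilation)
/t/ before /n/ → [n] (total assimilation)
/z/ before /t/ → [t] (total assimilation)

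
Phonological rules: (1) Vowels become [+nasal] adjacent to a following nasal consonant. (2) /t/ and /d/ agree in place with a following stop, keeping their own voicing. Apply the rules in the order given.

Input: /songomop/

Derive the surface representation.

[sõngõmop]

Rule 1: /o/ before nasal /n/ → [õ]
Rule 1: /o/ before nasal /m/ → [õ]
After rule 1: sõngõmop
Rule 2: no segment meets the rule's conditions; no change.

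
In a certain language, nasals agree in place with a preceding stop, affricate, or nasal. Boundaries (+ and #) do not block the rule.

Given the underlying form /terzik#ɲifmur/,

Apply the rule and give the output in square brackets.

/ɲ/ after /k/ (velar) → [ŋ]

[terzik#ŋifmur]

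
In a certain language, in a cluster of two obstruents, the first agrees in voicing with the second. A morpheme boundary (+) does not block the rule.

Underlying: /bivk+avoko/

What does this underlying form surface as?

[bifk+avoko]

/v/ before /k/ (voiceless) → [f]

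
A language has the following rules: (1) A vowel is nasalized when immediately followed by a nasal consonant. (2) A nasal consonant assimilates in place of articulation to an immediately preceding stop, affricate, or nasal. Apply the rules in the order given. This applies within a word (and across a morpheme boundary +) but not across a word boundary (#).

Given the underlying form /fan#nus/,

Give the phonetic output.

[fãn#nus]

Rule 1: /a/ before nasal /n/ → [ã]
After rule 1: fãn#nus
Rule 2: no segment meets the rule's conditions; no change.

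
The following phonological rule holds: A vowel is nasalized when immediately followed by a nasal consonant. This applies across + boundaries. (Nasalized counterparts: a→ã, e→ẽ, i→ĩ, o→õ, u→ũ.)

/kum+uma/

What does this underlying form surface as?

/u/ before nasal /m/ → [ũ]
/u/ before nasal /m/ → [ũ]

[kũm+ũma]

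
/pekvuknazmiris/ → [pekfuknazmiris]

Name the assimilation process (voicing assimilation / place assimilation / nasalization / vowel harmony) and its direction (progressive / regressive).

/v/→[f].
Each target copies a feature from the preceding segment, so the direction is progressive.

voicing assimilation, progressive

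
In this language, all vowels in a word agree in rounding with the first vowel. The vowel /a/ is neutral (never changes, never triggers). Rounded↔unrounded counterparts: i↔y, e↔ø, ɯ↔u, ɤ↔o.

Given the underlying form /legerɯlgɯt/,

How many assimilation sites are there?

0

No segment meets the rule's conditions.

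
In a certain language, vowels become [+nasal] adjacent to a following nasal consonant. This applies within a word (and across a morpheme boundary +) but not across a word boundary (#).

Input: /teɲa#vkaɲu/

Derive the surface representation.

[tẽɲa#vkãɲu]

/e/ before nasal /ɲ/ → [ẽ]
/a/ before nasal /ɲ/ → [ã]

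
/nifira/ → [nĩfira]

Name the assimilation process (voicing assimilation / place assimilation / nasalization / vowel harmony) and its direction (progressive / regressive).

nasalization, progressive

/i/→[ĩ].
Each target copies a feature from the preceding segment, so the direction is progressive.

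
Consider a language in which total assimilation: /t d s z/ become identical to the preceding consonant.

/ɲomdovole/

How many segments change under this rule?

1

/d/ after /m/ → [m] (total assimilation)
1 segment changes.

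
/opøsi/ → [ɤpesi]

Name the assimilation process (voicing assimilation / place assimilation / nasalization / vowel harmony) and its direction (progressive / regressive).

vowel harmony, regressive

/o/→[ɤ] /ø/→[e].
Vowels agree with the last vowel, so the harmony is regressive.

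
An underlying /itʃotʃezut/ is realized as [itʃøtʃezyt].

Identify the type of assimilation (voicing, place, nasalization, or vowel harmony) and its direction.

vowel harmony, progressive

/o/→[ø] /u/→[y].
Vowels agree with the first vowel, so the harmony is progressive.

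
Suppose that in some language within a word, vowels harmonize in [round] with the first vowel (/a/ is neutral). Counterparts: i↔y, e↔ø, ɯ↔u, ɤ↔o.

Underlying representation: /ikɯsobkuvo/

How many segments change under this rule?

3

/o/ harmonizes with /i/ ([-round]) → [ɤ]
/u/ harmonizes with /i/ ([-round]) → [ɯ]
/o/ harmonizes with /i/ ([-round]) → [ɤ]
3 segments change.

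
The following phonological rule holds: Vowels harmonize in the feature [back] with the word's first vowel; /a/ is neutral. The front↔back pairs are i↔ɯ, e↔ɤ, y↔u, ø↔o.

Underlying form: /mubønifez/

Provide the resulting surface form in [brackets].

/ø/ harmonizes with /u/ ([+back]) → [o]
/i/ harmonizes with /u/ ([+back]) → [ɯ]
/e/ harmonizes with /u/ ([+back]) → [ɤ]

[mubonɯfɤz]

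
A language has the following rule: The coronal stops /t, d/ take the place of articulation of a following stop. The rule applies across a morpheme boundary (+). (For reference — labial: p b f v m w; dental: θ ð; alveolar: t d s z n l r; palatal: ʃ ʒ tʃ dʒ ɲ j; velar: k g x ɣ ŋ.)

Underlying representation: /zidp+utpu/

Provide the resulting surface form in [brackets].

/d/ before /p/ (labial) → [b]
/t/ before /p/ (labial) → [p]

[zibp+uppu]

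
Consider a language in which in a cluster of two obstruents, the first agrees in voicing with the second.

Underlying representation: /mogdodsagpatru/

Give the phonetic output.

[mogdotsakpatru]

/d/ before /s/ (voiceless) → [t]
/g/ before /p/ (voiceless) → [k]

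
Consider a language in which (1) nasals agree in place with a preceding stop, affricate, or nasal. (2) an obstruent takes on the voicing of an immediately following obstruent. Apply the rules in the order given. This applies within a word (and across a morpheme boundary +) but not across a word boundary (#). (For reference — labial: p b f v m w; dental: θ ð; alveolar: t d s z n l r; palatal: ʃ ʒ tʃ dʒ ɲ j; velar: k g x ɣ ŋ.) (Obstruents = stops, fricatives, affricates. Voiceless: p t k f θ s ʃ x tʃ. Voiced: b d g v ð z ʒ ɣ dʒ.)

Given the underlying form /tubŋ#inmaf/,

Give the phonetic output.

[tubm#innaf]

Rule 1: /ŋ/ after /b/ (labial) → [m]
Rule 1: /m/ after /n/ (alveolar) → [n]
After rule 1: tubm#innaf
Rule 2: no segment meets the rule's conditions; no change.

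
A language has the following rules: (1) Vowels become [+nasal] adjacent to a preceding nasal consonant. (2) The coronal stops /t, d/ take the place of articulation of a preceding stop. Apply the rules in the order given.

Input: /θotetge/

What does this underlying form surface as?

Rule 1: no segment meets the rule's conditions; no change.
After rule 1: θotetge
Rule 2: no segment meets the rule's conditions; no change.

[θotetge]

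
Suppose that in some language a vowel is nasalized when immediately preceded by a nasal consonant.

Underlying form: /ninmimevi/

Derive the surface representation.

[nĩnmĩmẽvi]

/i/ after nasal /n/ → [ĩ]
/i/ after nasal /m/ → [ĩ]
/e/ after nasal /m/ → [ẽ]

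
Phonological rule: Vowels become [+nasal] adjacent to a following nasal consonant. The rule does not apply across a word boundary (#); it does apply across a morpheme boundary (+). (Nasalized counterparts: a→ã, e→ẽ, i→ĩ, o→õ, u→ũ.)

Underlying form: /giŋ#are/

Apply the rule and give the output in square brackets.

/i/ before nasal /ŋ/ → [ĩ]

[gĩŋ#are]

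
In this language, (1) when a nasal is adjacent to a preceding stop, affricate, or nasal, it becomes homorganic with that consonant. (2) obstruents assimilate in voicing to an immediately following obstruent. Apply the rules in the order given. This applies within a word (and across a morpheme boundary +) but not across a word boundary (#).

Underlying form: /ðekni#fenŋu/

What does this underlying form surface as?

Rule 1: /n/ after /k/ (velar) → [ŋ]
Rule 1: /ŋ/ after /n/ (alveolar) → [n]
After rule 1: ðekŋi#fennu
Rule 2: no segment meets the rule's conditions; no change.

[ðekŋi#fennu]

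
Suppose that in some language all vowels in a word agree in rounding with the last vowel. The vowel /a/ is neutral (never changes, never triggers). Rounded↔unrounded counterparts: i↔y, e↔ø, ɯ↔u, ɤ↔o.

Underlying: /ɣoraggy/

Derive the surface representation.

no segment meets the rule's conditions; no change.

[ɣoraggy]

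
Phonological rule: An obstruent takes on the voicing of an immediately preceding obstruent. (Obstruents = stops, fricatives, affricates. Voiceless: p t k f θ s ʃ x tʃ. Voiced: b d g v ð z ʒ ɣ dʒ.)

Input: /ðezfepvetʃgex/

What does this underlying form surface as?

/f/ after /z/ (voiced) → [v]
/v/ after /p/ (voiceless) → [f]
/g/ after /tʃ/ (voiceless) → [k]

[ðezvepfetʃkex]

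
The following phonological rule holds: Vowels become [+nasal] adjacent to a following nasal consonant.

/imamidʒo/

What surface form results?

[ĩmãmidʒo]

/i/ before nasal /m/ → [ĩ]
/a/ before nasal /m/ → [ã]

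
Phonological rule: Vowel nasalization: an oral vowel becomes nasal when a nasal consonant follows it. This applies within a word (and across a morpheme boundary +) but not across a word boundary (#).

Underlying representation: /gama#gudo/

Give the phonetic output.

[gãma#gudo]

/a/ before nasal /m/ → [ã]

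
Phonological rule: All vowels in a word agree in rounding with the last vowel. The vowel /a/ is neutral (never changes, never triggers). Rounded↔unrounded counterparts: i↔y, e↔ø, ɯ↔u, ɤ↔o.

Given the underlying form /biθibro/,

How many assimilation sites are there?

/i/ harmonizes with /o/ ([+round]) → [y]
/i/ harmonizes with /o/ ([+round]) → [y]
2 segments change.

2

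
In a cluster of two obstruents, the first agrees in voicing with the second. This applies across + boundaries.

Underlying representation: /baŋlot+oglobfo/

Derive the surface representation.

[baŋlot+oglopfo]

/b/ before /f/ (voiceless) → [p]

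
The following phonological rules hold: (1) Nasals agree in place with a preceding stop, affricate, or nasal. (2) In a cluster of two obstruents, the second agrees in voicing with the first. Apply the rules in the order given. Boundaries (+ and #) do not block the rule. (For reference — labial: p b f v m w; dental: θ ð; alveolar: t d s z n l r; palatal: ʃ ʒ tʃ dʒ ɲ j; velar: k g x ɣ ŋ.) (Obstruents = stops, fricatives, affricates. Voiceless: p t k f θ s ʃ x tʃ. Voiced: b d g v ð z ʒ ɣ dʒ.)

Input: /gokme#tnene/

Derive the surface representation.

Rule 1: /m/ after /k/ (velar) → [ŋ]
After rule 1: gokŋe#tnene
Rule 2: no segment meets the rule's conditions; no change.

[gokŋe#tnene]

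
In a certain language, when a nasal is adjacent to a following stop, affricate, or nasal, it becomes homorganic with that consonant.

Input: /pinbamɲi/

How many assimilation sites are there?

/n/ before /b/ (labial) → [m]
/m/ before /ɲ/ (palatal) → [ɲ]
2 segments change.

2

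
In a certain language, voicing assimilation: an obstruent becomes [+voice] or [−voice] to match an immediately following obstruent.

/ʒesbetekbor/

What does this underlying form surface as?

/s/ before /b/ (voiced) → [z]
/k/ before /b/ (voiced) → [g]

[ʒezbetegbor]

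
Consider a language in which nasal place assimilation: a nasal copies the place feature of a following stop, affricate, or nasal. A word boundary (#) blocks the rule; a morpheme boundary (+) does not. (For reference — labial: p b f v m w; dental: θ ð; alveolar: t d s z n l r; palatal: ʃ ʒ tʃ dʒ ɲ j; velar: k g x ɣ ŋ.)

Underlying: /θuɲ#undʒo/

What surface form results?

/n/ before /dʒ/ (palatal) → [ɲ]

[θuɲ#uɲdʒo]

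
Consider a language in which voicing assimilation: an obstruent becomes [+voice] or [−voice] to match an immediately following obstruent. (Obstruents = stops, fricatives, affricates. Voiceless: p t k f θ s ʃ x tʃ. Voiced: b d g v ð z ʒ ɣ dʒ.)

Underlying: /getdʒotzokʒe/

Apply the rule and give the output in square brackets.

/t/ before /dʒ/ (voiced) → [d]
/t/ before /z/ (voiced) → [d]
/k/ before /ʒ/ (voiced) → [g]

[geddʒodzogʒe]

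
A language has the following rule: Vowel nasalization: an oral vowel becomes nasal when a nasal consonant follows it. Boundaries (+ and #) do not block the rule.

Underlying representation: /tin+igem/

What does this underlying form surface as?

[tĩn+igẽm]

/i/ before nasal /n/ → [ĩ]
/e/ before nasal /m/ → [ẽ]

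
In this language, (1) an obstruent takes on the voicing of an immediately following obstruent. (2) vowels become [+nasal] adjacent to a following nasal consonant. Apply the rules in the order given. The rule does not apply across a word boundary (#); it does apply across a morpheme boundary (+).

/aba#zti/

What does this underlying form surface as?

Rule 1: /z/ before /t/ (voiceless) → [s]
After rule 1: aba#sti
Rule 2: no segment meets the rule's conditions; no change.

[aba#sti]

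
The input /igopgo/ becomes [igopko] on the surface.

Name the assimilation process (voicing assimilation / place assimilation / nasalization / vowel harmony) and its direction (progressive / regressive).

/g/→[k].
Each target copies a feature from the preceding segment, so the direction is progressive.

voicing assimilation, progressive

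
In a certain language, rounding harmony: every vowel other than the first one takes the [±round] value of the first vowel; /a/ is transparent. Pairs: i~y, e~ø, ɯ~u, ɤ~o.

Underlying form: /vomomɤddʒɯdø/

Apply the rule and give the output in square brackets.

/ɤ/ harmonizes with /o/ ([+round]) → [o]
/ɯ/ harmonizes with /o/ ([+round]) → [u]

[vomomoddʒudø]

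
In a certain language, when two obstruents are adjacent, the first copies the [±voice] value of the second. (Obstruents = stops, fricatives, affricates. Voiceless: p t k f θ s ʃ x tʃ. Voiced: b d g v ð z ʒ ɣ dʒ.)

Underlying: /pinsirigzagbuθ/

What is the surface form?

[pinsirigzagbuθ]

no segment meets the rule's conditions; no change.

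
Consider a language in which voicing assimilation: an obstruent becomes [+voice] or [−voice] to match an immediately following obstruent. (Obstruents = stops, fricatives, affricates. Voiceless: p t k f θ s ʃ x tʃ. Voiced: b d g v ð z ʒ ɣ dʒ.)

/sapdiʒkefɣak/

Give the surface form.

/p/ before /d/ (voiced) → [b]
/ʒ/ before /k/ (voiceless) → [ʃ]
/f/ before /ɣ/ (voiced) → [v]

[sabdiʃkevɣak]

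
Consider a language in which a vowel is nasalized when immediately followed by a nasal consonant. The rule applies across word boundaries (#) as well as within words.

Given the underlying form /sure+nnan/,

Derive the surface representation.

[surẽ+nnãn]

/e/ before nasal /n/ → [ẽ]
/a/ before nasal /n/ → [ã]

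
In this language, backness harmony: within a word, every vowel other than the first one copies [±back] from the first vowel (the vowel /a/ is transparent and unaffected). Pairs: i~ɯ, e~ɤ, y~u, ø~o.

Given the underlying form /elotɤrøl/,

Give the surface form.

/o/ harmonizes with /e/ ([-back]) → [ø]
/ɤ/ harmonizes with /e/ ([-back]) → [e]

[eløterøl]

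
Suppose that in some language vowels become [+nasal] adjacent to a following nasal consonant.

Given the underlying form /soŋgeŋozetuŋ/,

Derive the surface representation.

/o/ before nasal /ŋ/ → [õ]
/e/ before nasal /ŋ/ → [ẽ]
/u/ before nasal /ŋ/ → [ũ]

[sõŋgẽŋozetũŋ]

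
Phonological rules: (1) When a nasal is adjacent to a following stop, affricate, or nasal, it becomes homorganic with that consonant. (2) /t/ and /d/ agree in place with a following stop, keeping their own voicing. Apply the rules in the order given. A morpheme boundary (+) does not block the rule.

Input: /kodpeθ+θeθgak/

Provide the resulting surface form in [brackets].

Rule 1: no segment meets the rule's conditions; no change.
After rule 1: kodpeθ+θeθgak
Rule 2: /d/ before /p/ (labial) → [b]

[kobpeθ+θeθgak]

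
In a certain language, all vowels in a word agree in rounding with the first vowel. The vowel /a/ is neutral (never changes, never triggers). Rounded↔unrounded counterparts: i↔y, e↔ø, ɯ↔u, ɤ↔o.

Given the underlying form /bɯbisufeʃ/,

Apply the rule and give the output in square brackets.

[bɯbisɯfeʃ]

/u/ harmonizes with /ɯ/ ([-round]) → [ɯ]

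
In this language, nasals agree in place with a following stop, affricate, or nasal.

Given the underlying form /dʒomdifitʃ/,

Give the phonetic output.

/m/ before /d/ (alveolar) → [n]

[dʒondifitʃ]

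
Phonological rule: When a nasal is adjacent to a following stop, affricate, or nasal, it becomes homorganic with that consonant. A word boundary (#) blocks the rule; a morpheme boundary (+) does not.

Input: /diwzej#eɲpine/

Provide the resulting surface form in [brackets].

[diwzej#empine]

/ɲ/ before /p/ (labial) → [m]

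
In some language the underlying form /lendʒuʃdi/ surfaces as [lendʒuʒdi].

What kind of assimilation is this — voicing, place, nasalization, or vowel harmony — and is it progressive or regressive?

voicing assimilation, regressive

/ʃ/→[ʒ].
Each target copies a feature from the following segment, so the direction is regressive.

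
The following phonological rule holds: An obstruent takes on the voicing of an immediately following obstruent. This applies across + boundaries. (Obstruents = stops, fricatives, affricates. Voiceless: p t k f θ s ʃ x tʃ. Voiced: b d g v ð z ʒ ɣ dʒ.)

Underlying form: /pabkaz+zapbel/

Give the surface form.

/b/ before /k/ (voiceless) → [p]
/p/ before /b/ (voiced) → [b]

[papkaz+zabbel]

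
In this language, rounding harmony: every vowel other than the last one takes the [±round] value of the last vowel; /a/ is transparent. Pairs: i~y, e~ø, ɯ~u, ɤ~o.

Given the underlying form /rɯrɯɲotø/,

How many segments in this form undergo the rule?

2

/ɯ/ harmonizes with /ø/ ([+round]) → [u]
/ɯ/ harmonizes with /ø/ ([+round]) → [u]
2 segments change.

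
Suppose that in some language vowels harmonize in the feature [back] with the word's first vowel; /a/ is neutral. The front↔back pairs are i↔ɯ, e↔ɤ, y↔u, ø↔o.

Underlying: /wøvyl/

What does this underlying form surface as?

no segment meets the rule's conditions; no change.

[wøvyl]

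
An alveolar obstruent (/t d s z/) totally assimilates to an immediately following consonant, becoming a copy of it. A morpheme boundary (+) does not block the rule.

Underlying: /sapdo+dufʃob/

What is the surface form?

no segment meets the rule's conditions; no change.

[sapdo+dufʃob]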